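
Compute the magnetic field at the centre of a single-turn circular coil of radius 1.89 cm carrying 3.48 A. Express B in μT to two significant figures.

At the centre of a circular loop the Biot–Savart law gives B = μ₀I/(2R).
B = (4π×10⁻⁷ × 3.48) / (2 × 0.0189) = 1.16×10⁻⁴ T.

B ≈ 120 μT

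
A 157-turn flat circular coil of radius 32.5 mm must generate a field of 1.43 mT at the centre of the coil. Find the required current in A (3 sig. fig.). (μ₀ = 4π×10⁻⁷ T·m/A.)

I ≈ 0.471 A

For an N-turn coil, B = Nμ₀I/(2R) with R = 0.0325 m, so I = 2RB/(Nμ₀) = 2 × 0.0325 × 1.43×10⁻³ / (157 × 4π×10⁻⁷) = 0.471 A.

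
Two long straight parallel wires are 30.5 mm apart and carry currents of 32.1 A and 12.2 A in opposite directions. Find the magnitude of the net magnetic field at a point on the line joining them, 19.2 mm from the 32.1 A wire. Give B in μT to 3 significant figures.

Each long wire gives B = μ₀I/(2πd). Distances are d₁ = 0.0192 m and d₂ = 0.0113 m.
B₁ = 3.34×10⁻⁴ T, B₂ = 2.16×10⁻⁴ T.
Between antiparallel currents both contributions point the same way, so they add. B = B₁ + B₂ = 3.34×10⁻⁴ + 2.16×10⁻⁴ = 5.50×10⁻⁴ T.

B ≈ 550 μT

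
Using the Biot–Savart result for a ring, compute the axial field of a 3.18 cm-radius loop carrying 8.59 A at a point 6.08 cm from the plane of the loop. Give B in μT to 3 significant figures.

On the axis of a circular loop, B = μ₀IR² / [2(R²+z²)^(3/2)].
R² + z² = (0.0318)² + (0.0608)² = 0.004708 m², and (R²+z²)^(3/2) = 3.23×10⁻⁴ m³.
B = (4π×10⁻⁷ × 8.59 × 0.001011) / (2 × 3.23×10⁻⁴) = 1.69×10⁻⁵ T.

B ≈ 16.9 μT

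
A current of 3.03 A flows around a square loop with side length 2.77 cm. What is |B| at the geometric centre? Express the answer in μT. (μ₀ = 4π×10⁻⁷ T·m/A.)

B ≈ 124 μT

Each side is a finite straight segment at perpendicular distance d = a/(2 tan(π/4)) = 0.01385 m from the centre, with end-angles ±π/4.
One side contributes B₁ = (μ₀I/4πd)·2 sin(π/4) = 3.09×10⁻⁵ T.
All 4 sides add in the same direction: B = 4 × 3.09×10⁻⁵ = 1.24×10⁻⁴ T.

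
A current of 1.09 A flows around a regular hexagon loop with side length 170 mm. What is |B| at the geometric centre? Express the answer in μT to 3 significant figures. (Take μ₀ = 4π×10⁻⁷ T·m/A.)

B ≈ 4.44 μT

Each side is a finite straight segment at perpendicular distance d = a/(2 tan(π/6)) = 0.1472 m from the centre, with end-angles ±π/6.
One side contributes B₁ = (μ₀I/4πd)·2 sin(π/6) = 7.40×10⁻⁷ T.
All 6 sides add in the same direction: B = 6 × 7.40×10⁻⁷ = 4.44×10⁻⁶ T.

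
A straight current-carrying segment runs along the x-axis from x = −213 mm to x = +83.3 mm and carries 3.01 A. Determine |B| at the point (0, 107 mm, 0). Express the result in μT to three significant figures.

For a finite straight segment, B = (μ₀I/4πd)(sinθ₁ + sinθ₂), where θ₁, θ₂ are the angles from the perpendicular to each end.
The perpendicular distance is d = 0.107 m; the end-offsets along the wire are a = 0.213 m and b = 0.0833 m.
sinθ₁ = 0.213/√(0.213²+0.107²) = 0.8936; sinθ₂ = 0.0833/√(0.0833²+0.107²) = 0.6143.
B = (4π×10⁻⁷ × 3.01) / (4π × 0.107) × (0.8936 + 0.6143) = 4.24×10⁻⁶ T.

B ≈ 4.24 μT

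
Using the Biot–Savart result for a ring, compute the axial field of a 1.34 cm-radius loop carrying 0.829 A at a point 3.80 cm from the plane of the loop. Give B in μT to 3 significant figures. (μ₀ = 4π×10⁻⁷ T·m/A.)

On the axis of a circular loop, B = μ₀IR² / [2(R²+z²)^(3/2)].
R² + z² = (0.0134)² + (0.038)² = 0.001624 m², and (R²+z²)^(3/2) = 6.54×10⁻⁵ m³.
B = (4π×10⁻⁷ × 0.829 × 0.0001796) / (2 × 6.54×10⁻⁵) = 1.43×10⁻⁶ T.

B ≈ 1.43 μT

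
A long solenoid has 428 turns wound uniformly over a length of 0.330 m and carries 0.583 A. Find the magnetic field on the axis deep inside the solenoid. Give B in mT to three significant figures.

Inside a long solenoid, B = μ₀nI with n = 1297 turns/m.
B = 4π×10⁻⁷ × 1297 × 0.583 = 9.50×10⁻⁴ T.

B ≈ 0.950 mT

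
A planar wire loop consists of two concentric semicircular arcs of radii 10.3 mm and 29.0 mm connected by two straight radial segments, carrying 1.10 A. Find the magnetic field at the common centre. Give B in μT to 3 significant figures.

B ≈ 21.6 μT

The radial connectors point toward the centre, so dl × r̂ = 0 and they contribute nothing.
Each semicircle gives μ₀I/(4R): inner arc 3.36×10⁻⁵ T, outer arc 1.19×10⁻⁵ T.
The two arcs carry current in opposite angular senses, so their fields oppose: B = |3.36×10⁻⁵ − 1.19×10⁻⁵| = 2.16×10⁻⁵ T.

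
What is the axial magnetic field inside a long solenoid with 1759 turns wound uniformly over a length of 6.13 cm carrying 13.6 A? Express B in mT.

Inside a long solenoid, B = μ₀nI with n = 2.869×10⁴ turns/m.
B = 4π×10⁻⁷ × 2.869×10⁴ × 13.6 = 0.490 T.

B ≈ 490 mT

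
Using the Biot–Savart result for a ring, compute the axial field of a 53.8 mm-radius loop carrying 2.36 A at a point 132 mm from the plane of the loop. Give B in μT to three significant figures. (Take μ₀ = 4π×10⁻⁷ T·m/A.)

B ≈ 1.48 μT

On the axis of a circular loop, B = μ₀IR² / [2(R²+z²)^(3/2)].
R² + z² = (0.0538)² + (0.132)² = 0.02032 m², and (R²+z²)^(3/2) = 2.90×10⁻³ m³.
B = (4π×10⁻⁷ × 2.36 × 0.002894) / (2 × 2.90×10⁻³) = 1.48×10⁻⁶ T.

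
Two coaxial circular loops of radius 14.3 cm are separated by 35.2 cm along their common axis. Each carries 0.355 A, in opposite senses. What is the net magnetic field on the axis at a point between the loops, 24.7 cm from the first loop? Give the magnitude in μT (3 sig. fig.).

Each loop contributes B = μ₀IR²/[2(R²+z²)^(3/2)] on the axis, with z measured from that loop.
Loop 1 (z = 0.247 m): B₁ = 1.96×10⁻⁷ T. Loop 2 (z = 0.105 m): B₂ = 8.17×10⁻⁷ T.
The fields oppose: B = |B₁ − B₂| = 6.21×10⁻⁷ T.

B ≈ 0.621 μT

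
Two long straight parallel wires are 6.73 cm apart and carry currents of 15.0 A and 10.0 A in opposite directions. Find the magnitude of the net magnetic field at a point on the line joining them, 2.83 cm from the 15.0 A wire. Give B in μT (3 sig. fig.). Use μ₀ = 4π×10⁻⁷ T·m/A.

B ≈ 157 μT

Each long wire gives B = μ₀I/(2πd). Distances are d₁ = 0.0283 m and d₂ = 0.039 m.
B₁ = 1.06×10⁻⁴ T, B₂ = 5.13×10⁻⁵ T.
Between antiparallel currents both contributions point the same way, so they add. B = B₁ + B₂ = 1.06×10⁻⁴ + 5.13×10⁻⁵ = 1.57×10⁻⁴ T.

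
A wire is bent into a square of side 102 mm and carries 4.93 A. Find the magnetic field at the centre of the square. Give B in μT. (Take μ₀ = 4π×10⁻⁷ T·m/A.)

B ≈ 54.7 μT

Each side is a finite straight segment at perpendicular distance d = a/(2 tan(π/4)) = 0.051 m from the centre, with end-angles ±π/4.
One side contributes B₁ = (μ₀I/4πd)·2 sin(π/4) = 1.37×10⁻⁵ T.
All 4 sides add in the same direction: B = 4 × 1.37×10⁻⁵ = 5.47×10⁻⁵ T.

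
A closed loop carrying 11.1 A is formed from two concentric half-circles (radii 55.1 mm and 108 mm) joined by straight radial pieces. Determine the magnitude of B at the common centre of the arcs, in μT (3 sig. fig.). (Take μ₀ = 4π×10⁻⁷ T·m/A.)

The radial connectors point toward the centre, so dl × r̂ = 0 and they contribute nothing.
Each semicircle gives μ₀I/(4R): inner arc 6.33×10⁻⁵ T, outer arc 3.23×10⁻⁵ T.
The two arcs carry current in opposite angular senses, so their fields oppose: B = |6.33×10⁻⁵ − 3.23×10⁻⁵| = 3.10×10⁻⁵ T.

B ≈ 31.0 μT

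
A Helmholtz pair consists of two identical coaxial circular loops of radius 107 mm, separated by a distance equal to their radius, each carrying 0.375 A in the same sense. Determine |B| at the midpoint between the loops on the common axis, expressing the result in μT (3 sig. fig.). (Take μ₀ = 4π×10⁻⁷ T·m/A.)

B ≈ 3.15 μT

Each loop contributes B = μ₀IR²/[2(R²+z²)^(3/2)] on the axis, with z measured from that loop.
Loop 1 (z = 0.0535 m): B₁ = 1.58×10⁻⁶ T. Loop 2 (z = 0.0535 m): B₂ = 1.58×10⁻⁶ T.
The fields add: B = B₁ + B₂ = 3.15×10⁻⁶ T.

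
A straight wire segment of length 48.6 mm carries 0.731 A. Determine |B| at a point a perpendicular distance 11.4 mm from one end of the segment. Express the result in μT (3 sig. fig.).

For a finite straight segment, B = (μ₀I/4πd)(sinθ₁ + sinθ₂), where θ₁, θ₂ are the angles from the perpendicular to each end.
The perpendicular foot is at one end, so the two end-offsets along the wire are 0 and L = 0.0486 m.
sinθ₁ = 0/√(0²+0.0114²) = 0.0000; sinθ₂ = 0.0486/√(0.0486²+0.0114²) = 0.9736.
B = (4π×10⁻⁷ × 0.731) / (4π × 0.0114) × (0.0000 + 0.9736) = 6.24×10⁻⁶ T.

B ≈ 6.24 μT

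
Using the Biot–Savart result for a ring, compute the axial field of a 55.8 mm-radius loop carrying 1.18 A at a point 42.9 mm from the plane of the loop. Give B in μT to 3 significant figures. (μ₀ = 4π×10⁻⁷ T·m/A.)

On the axis of a circular loop, B = μ₀IR² / [2(R²+z²)^(3/2)].
R² + z² = (0.0558)² + (0.0429)² = 0.004954 m², and (R²+z²)^(3/2) = 3.49×10⁻⁴ m³.
B = (4π×10⁻⁷ × 1.18 × 0.003114) / (2 × 3.49×10⁻⁴) = 6.62×10⁻⁶ T.

B ≈ 6.62 μT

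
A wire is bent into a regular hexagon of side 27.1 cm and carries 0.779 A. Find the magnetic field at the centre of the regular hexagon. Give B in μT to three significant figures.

B ≈ 1.99 μT

Each side is a finite straight segment at perpendicular distance d = a/(2 tan(π/6)) = 0.2347 m from the centre, with end-angles ±π/6.
One side contributes B₁ = (μ₀I/4πd)·2 sin(π/6) = 3.32×10⁻⁷ T.
All 6 sides add in the same direction: B = 6 × 3.32×10⁻⁷ = 1.99×10⁻⁶ T.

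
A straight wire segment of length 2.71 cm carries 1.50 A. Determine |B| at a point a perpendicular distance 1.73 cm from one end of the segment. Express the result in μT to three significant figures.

For a finite straight segment, B = (μ₀I/4πd)(sinθ₁ + sinθ₂), where θ₁, θ₂ are the angles from the perpendicular to each end.
The perpendicular foot is at one end, so the two end-offsets along the wire are 0 and L = 0.0271 m.
sinθ₁ = 0/√(0²+0.0173²) = 0.0000; sinθ₂ = 0.0271/√(0.0271²+0.0173²) = 0.8429.
B = (4π×10⁻⁷ × 1.50) / (4π × 0.0173) × (0.0000 + 0.8429) = 7.31×10⁻⁶ T.

B ≈ 7.31 μT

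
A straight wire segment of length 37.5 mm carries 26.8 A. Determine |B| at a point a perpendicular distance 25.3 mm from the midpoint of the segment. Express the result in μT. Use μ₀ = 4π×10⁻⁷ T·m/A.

For a finite straight segment, B = (μ₀I/4πd)(sinθ₁ + sinθ₂), where θ₁, θ₂ are the angles from the perpendicular to each end.
The perpendicular from the point meets the wire at its midpoint, so each end is L/2 = 0.01875 m away along the wire.
sinθ₁ = 0.01875/√(0.01875²+0.0253²) = 0.5954; sinθ₂ = 0.01875/√(0.01875²+0.0253²) = 0.5954.
B = (4π×10⁻⁷ × 26.8) / (4π × 0.0253) × (0.5954 + 0.5954) = 1.26×10⁻⁴ T.

B ≈ 126 μT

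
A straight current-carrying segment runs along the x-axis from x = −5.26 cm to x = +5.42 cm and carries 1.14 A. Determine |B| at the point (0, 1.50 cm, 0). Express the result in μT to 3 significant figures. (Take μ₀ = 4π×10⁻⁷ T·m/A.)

For a finite straight segment, B = (μ₀I/4πd)(sinθ₁ + sinθ₂), where θ₁, θ₂ are the angles from the perpendicular to each end.
The perpendicular distance is d = 0.015 m; the end-offsets along the wire are a = 0.0526 m and b = 0.0542 m.
sinθ₁ = 0.0526/√(0.0526²+0.015²) = 0.9617; sinθ₂ = 0.0542/√(0.0542²+0.015²) = 0.9638.
B = (4π×10⁻⁷ × 1.14) / (4π × 0.015) × (0.9617 + 0.9638) = 1.46×10⁻⁵ T.

B ≈ 14.6 μT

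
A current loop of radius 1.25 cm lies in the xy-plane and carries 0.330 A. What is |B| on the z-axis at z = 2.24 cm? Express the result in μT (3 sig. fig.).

On the axis of a circular loop, B = μ₀IR² / [2(R²+z²)^(3/2)].
R² + z² = (0.0125)² + (0.0224)² = 0.000658 m², and (R²+z²)^(3/2) = 1.69×10⁻⁵ m³.
B = (4π×10⁻⁷ × 0.330 × 0.0001563) / (2 × 1.69×10⁻⁵) = 1.92×10⁻⁶ T.

B ≈ 1.92 μT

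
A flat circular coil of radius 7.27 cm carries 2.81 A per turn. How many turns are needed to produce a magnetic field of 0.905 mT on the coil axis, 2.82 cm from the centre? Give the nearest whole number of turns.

N = 46

For an N-turn coil, B = Nμ₀IR²/[2(R²+z²)^(3/2)]. A single turn gives B₁ = 1.97×10⁻⁵ T with R = 0.0727 m, z = 0.0282 m.
N = B/B₁ = 9.05×10⁻⁴ / 1.97×10⁻⁵ = 45.98.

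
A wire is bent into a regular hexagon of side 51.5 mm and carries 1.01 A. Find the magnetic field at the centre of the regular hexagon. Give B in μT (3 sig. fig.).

Each side is a finite straight segment at perpendicular distance d = a/(2 tan(π/6)) = 0.0446 m from the centre, with end-angles ±π/6.
One side contributes B₁ = (μ₀I/4πd)·2 sin(π/6) = 2.26×10⁻⁶ T.
All 6 sides add in the same direction: B = 6 × 2.26×10⁻⁶ = 1.36×10⁻⁵ T.

B ≈ 13.6 μT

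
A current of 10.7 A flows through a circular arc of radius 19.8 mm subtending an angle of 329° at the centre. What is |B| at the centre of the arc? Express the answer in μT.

The Biot–Savart field of a circular arc at its centre is B = μ₀Iφ/(4πR), with φ = 5.742 rad.
B = (4π×10⁻⁷ × 10.7 × 5.742) / (4π × 0.0198) = 3.10×10⁻⁴ T.

B ≈ 310 μT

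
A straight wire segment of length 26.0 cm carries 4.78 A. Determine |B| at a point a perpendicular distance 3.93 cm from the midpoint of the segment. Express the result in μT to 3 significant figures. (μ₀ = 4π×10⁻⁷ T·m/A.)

B ≈ 23.3 μT

For a finite straight segment, B = (μ₀I/4πd)(sinθ₁ + sinθ₂), where θ₁, θ₂ are the angles from the perpendicular to each end.
The perpendicular from the point meets the wire at its midpoint, so each end is L/2 = 0.13 m away along the wire.
sinθ₁ = 0.13/√(0.13²+0.0393²) = 0.9572; sinθ₂ = 0.13/√(0.13²+0.0393²) = 0.9572.
B = (4π×10⁻⁷ × 4.78) / (4π × 0.0393) × (0.9572 + 0.9572) = 2.33×10⁻⁵ T.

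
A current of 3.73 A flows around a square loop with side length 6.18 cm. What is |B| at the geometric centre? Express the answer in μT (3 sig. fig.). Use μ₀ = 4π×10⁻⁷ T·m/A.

B ≈ 68.3 μT

Each side is a finite straight segment at perpendicular distance d = a/(2 tan(π/4)) = 0.0309 m from the centre, with end-angles ±π/4.
One side contributes B₁ = (μ₀I/4πd)·2 sin(π/4) = 1.71×10⁻⁵ T.
All 4 sides add in the same direction: B = 4 × 1.71×10⁻⁵ = 6.83×10⁻⁵ T.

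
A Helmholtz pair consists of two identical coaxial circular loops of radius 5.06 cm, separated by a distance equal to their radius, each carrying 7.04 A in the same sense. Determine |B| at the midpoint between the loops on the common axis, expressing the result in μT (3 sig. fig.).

Each loop contributes B = μ₀IR²/[2(R²+z²)^(3/2)] on the axis, with z measured from that loop.
Loop 1 (z = 0.0253 m): B₁ = 6.26×10⁻⁵ T. Loop 2 (z = 0.0253 m): B₂ = 6.26×10⁻⁵ T.
The fields add: B = B₁ + B₂ = 1.25×10⁻⁴ T.

B ≈ 125 μT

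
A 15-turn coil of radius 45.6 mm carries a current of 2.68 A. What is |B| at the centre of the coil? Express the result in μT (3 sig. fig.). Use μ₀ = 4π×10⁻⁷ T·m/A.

B ≈ 554 μT

For an N-turn flat coil, B = Nμ₀I/(2R) with R = 0.0456 m.
B = 15 × 3.69×10⁻⁵ T = 5.54×10⁻⁴ T.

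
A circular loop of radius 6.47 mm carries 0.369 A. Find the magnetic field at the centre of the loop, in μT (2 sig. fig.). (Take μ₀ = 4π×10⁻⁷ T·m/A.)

B ≈ 36 μT

At the centre of a circular loop the Biot–Savart law gives B = μ₀I/(2R).
B = (4π×10⁻⁷ × 0.369) / (2 × 0.00647) = 3.58×10⁻⁵ T.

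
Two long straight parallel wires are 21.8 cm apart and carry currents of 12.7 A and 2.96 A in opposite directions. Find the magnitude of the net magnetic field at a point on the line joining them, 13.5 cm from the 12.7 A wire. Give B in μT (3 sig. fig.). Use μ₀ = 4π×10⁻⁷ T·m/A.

Each long wire gives B = μ₀I/(2πd). Distances are d₁ = 0.135 m and d₂ = 0.083 m.
B₁ = 1.88×10⁻⁵ T, B₂ = 7.13×10⁻⁶ T.
Between antiparallel currents both contributions point the same way, so they add. B = B₁ + B₂ = 1.88×10⁻⁵ + 7.13×10⁻⁶ = 2.59×10⁻⁵ T.

B ≈ 25.9 μT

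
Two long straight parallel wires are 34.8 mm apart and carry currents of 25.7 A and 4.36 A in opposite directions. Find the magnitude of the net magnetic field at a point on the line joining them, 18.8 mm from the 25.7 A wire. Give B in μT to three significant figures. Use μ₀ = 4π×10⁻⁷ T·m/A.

Each long wire gives B = μ₀I/(2πd). Distances are d₁ = 0.0188 m and d₂ = 0.016 m.
B₁ = 2.73×10⁻⁴ T, B₂ = 5.45×10⁻⁵ T.
Between antiparallel currents both contributions point the same way, so they add. B = B₁ + B₂ = 2.73×10⁻⁴ + 5.45×10⁻⁵ = 3.28×10⁻⁴ T.

B ≈ 328 μT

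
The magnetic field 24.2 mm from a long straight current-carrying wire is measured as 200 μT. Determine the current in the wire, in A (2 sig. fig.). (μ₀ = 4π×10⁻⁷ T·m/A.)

I ≈ 24 A

For a long straight wire B = μ₀I/(2πd), so I = 2πdB/μ₀.
I = 2π × 0.0242 × 2.00×10⁻⁴ / (4π×10⁻⁷) = 24.2 A.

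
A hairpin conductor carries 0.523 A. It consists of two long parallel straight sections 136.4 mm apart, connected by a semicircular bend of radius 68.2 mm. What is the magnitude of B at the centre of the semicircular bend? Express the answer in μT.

B ≈ 3.94 μT

The semicircular arc contributes B_arc = μ₀I·π/(4πR) = μ₀I/(4R) = 2.41×10⁻⁶ T.
Each semi-infinite lead is at perpendicular distance R = 0.0682 m from the centre, with the perpendicular foot at its near end, so it contributes μ₀I/(4πR); both point the same way, together 1.53×10⁻⁶ T.
Arc and leads all point the same direction: B = 2.41×10⁻⁶ + 1.53×10⁻⁶ = 3.94×10⁻⁶ T.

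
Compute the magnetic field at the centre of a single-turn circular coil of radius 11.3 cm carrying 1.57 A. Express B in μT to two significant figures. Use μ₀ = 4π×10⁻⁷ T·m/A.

At the centre of a circular loop the Biot–Savart law gives B = μ₀I/(2R).
B = (4π×10⁻⁷ × 1.57) / (2 × 0.113) = 8.73×10⁻⁶ T.

B ≈ 8.7 μT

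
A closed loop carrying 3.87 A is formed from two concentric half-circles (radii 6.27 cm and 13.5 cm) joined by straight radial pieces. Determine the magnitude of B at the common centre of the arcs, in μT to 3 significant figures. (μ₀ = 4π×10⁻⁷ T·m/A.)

B ≈ 10.4 μT

The radial connectors point toward the centre, so dl × r̂ = 0 and they contribute nothing.
Each semicircle gives μ₀I/(4R): inner arc 1.94×10⁻⁵ T, outer arc 9.01×10⁻⁶ T.
The two arcs carry current in opposite angular senses, so their fields oppose: B = |1.94×10⁻⁵ − 9.01×10⁻⁶| = 1.04×10⁻⁵ T.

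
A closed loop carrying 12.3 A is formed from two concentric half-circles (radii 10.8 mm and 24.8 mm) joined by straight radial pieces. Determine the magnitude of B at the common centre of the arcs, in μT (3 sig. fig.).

B ≈ 202 μT

The radial connectors point toward the centre, so dl × r̂ = 0 and they contribute nothing.
Each semicircle gives μ₀I/(4R): inner arc 3.58×10⁻⁴ T, outer arc 1.56×10⁻⁴ T.
The two arcs carry current in opposite angular senses, so their fields oppose: B = |3.58×10⁻⁴ − 1.56×10⁻⁴| = 2.02×10⁻⁴ T.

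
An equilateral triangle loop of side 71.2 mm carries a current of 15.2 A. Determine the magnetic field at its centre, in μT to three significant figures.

B ≈ 384 μT

Each side is a finite straight segment at perpendicular distance d = a/(2 tan(π/3)) = 0.02055 m from the centre, with end-angles ±π/3.
One side contributes B₁ = (μ₀I/4πd)·2 sin(π/3) = 1.28×10⁻⁴ T.
All 3 sides add in the same direction: B = 3 × 1.28×10⁻⁴ = 3.84×10⁻⁴ T.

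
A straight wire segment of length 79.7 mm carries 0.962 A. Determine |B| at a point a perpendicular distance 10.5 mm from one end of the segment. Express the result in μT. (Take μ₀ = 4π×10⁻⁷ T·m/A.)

For a finite straight segment, B = (μ₀I/4πd)(sinθ₁ + sinθ₂), where θ₁, θ₂ are the angles from the perpendicular to each end.
The perpendicular foot is at one end, so the two end-offsets along the wire are 0 and L = 0.0797 m.
sinθ₁ = 0/√(0²+0.0105²) = 0.0000; sinθ₂ = 0.0797/√(0.0797²+0.0105²) = 0.9914.
B = (4π×10⁻⁷ × 0.962) / (4π × 0.0105) × (0.0000 + 0.9914) = 9.08×10⁻⁶ T.

B ≈ 9.08 μT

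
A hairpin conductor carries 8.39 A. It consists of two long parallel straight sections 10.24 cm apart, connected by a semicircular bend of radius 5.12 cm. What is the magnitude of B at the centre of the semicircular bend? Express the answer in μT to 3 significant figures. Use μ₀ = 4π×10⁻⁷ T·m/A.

The semicircular arc contributes B_arc = μ₀I·π/(4πR) = μ₀I/(4R) = 5.15×10⁻⁵ T.
Each semi-infinite lead is at perpendicular distance R = 0.0512 m from the centre, with the perpendicular foot at its near end, so it contributes μ₀I/(4πR); both point the same way, together 3.28×10⁻⁵ T.
Arc and leads all point the same direction: B = 5.15×10⁻⁵ + 3.28×10⁻⁵ = 8.43×10⁻⁵ T.

B ≈ 84.3 μT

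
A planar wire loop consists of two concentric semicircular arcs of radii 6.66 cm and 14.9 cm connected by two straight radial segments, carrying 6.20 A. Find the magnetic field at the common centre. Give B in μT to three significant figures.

B ≈ 16.2 μT

The radial connectors point toward the centre, so dl × r̂ = 0 and they contribute nothing.
Each semicircle gives μ₀I/(4R): inner arc 2.92×10⁻⁵ T, outer arc 1.31×10⁻⁵ T.
The two arcs carry current in opposite angular senses, so their fields oppose: B = |2.92×10⁻⁵ − 1.31×10⁻⁵| = 1.62×10⁻⁵ T.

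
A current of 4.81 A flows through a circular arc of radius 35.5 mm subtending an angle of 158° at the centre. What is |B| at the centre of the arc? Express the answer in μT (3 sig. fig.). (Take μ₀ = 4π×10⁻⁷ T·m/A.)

B ≈ 37.4 μT

The Biot–Savart field of a circular arc at its centre is B = μ₀Iφ/(4πR), with φ = 2.758 rad.
B = (4π×10⁻⁷ × 4.81 × 2.758) / (4π × 0.0355) = 3.74×10⁻⁵ T.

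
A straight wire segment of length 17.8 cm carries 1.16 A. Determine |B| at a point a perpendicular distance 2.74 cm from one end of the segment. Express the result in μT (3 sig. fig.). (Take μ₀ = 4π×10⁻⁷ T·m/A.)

B ≈ 4.18 μT

For a finite straight segment, B = (μ₀I/4πd)(sinθ₁ + sinθ₂), where θ₁, θ₂ are the angles from the perpendicular to each end.
The perpendicular foot is at one end, so the two end-offsets along the wire are 0 and L = 0.178 m.
sinθ₁ = 0/√(0²+0.0274²) = 0.0000; sinθ₂ = 0.178/√(0.178²+0.0274²) = 0.9884.
B = (4π×10⁻⁷ × 1.16) / (4π × 0.0274) × (0.0000 + 0.9884) = 4.18×10⁻⁶ T.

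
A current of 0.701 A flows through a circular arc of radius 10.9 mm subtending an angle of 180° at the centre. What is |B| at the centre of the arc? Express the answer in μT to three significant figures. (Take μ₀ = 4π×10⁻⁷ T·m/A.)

The Biot–Savart field of a circular arc at its centre is B = μ₀Iφ/(4πR), with φ = 3.142 rad.
B = (4π×10⁻⁷ × 0.701 × 3.142) / (4π × 0.0109) = 2.02×10⁻⁵ T.

B ≈ 20.2 μT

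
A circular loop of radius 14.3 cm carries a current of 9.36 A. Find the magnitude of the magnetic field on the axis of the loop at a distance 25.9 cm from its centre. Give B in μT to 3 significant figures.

B ≈ 4.64 μT

On the axis of a circular loop, B = μ₀IR² / [2(R²+z²)^(3/2)].
R² + z² = (0.143)² + (0.259)² = 0.08753 m², and (R²+z²)^(3/2) = 2.59×10⁻² m³.
B = (4π×10⁻⁷ × 9.36 × 0.02045) / (2 × 2.59×10⁻²) = 4.64×10⁻⁶ T.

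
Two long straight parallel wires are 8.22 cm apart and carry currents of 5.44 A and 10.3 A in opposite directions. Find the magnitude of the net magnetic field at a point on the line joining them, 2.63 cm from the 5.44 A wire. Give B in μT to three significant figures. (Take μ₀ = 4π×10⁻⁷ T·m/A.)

B ≈ 78.2 μT

Each long wire gives B = μ₀I/(2πd). Distances are d₁ = 0.0263 m and d₂ = 0.0559 m.
B₁ = 4.14×10⁻⁵ T, B₂ = 3.69×10⁻⁵ T.
Between antiparallel currents both contributions point the same way, so they add. B = B₁ + B₂ = 4.14×10⁻⁵ + 3.69×10⁻⁵ = 7.82×10⁻⁵ T.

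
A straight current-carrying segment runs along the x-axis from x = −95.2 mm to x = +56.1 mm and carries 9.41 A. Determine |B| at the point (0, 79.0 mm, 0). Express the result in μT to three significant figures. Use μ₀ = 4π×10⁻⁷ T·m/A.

B ≈ 16.1 μT

For a finite straight segment, B = (μ₀I/4πd)(sinθ₁ + sinθ₂), where θ₁, θ₂ are the angles from the perpendicular to each end.
The perpendicular distance is d = 0.079 m; the end-offsets along the wire are a = 0.0952 m and b = 0.0561 m.
sinθ₁ = 0.0952/√(0.0952²+0.079²) = 0.7695; sinθ₂ = 0.0561/√(0.0561²+0.079²) = 0.5790.
B = (4π×10⁻⁷ × 9.41) / (4π × 0.079) × (0.7695 + 0.5790) = 1.61×10⁻⁵ T.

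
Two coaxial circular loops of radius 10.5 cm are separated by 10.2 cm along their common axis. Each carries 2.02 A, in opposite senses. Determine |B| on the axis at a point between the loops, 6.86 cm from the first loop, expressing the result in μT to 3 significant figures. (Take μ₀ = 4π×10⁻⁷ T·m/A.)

B ≈ 3.37 μT

Each loop contributes B = μ₀IR²/[2(R²+z²)^(3/2)] on the axis, with z measured from that loop.
Loop 1 (z = 0.0686 m): B₁ = 7.09×10⁻⁶ T. Loop 2 (z = 0.0334 m): B₂ = 1.05×10⁻⁵ T.
The fields oppose: B = |B₁ − B₂| = 3.37×10⁻⁶ T.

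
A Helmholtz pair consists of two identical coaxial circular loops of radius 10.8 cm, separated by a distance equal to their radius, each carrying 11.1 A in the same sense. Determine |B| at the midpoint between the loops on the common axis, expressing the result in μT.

Each loop contributes B = μ₀IR²/[2(R²+z²)^(3/2)] on the axis, with z measured from that loop.
Loop 1 (z = 0.054 m): B₁ = 4.62×10⁻⁵ T. Loop 2 (z = 0.054 m): B₂ = 4.62×10⁻⁵ T.
The fields add: B = B₁ + B₂ = 9.24×10⁻⁵ T.

B ≈ 92.4 μT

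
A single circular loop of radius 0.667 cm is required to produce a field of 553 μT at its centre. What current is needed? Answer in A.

I ≈ 5.87 A

At the centre of a circular loop B = μ₀I/(2R), so I = 2RB/μ₀.
With R = 0.00667 m, I = 2 × 0.00667 × 5.53×10⁻⁴ / (4π×10⁻⁷) = 5.87 A.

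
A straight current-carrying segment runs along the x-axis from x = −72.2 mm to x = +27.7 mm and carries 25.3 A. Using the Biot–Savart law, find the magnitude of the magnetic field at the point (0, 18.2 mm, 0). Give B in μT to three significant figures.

B ≈ 251 μT

For a finite straight segment, B = (μ₀I/4πd)(sinθ₁ + sinθ₂), where θ₁, θ₂ are the angles from the perpendicular to each end.
The perpendicular distance is d = 0.0182 m; the end-offsets along the wire are a = 0.0722 m and b = 0.0277 m.
sinθ₁ = 0.0722/√(0.0722²+0.0182²) = 0.9697; sinθ₂ = 0.0277/√(0.0277²+0.0182²) = 0.8357.
B = (4π×10⁻⁷ × 25.3) / (4π × 0.0182) × (0.9697 + 0.8357) = 2.51×10⁻⁴ T.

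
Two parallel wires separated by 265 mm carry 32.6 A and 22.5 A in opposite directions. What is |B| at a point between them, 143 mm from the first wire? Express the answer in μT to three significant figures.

Each long wire gives B = μ₀I/(2πd). Distances are d₁ = 0.143 m and d₂ = 0.122 m.
B₁ = 4.56×10⁻⁵ T, B₂ = 3.69×10⁻⁵ T.
Between antiparallel currents both contributions point the same way, so they add. B = B₁ + B₂ = 4.56×10⁻⁵ + 3.69×10⁻⁵ = 8.25×10⁻⁵ T.

B ≈ 82.5 μT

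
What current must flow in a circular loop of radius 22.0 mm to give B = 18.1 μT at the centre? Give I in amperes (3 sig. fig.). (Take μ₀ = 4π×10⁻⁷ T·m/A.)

I ≈ 0.634 A

At the centre of a circular loop B = μ₀I/(2R), so I = 2RB/μ₀.
With R = 0.022 m, I = 2 × 0.022 × 1.81×10⁻⁵ / (4π×10⁻⁷) = 0.634 A.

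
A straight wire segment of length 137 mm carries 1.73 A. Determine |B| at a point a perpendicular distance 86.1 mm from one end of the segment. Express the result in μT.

For a finite straight segment, B = (μ₀I/4πd)(sinθ₁ + sinθ₂), where θ₁, θ₂ are the angles from the perpendicular to each end.
The perpendicular foot is at one end, so the two end-offsets along the wire are 0 and L = 0.137 m.
sinθ₁ = 0/√(0²+0.0861²) = 0.0000; sinθ₂ = 0.137/√(0.137²+0.0861²) = 0.8467.
B = (4π×10⁻⁷ × 1.73) / (4π × 0.0861) × (0.0000 + 0.8467) = 1.70×10⁻⁶ T.

B ≈ 1.70 μT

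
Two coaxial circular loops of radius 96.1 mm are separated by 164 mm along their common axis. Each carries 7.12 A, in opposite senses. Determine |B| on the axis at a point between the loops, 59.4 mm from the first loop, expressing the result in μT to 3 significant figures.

B ≈ 14.2 μT

Each loop contributes B = μ₀IR²/[2(R²+z²)^(3/2)] on the axis, with z measured from that loop.
Loop 1 (z = 0.0594 m): B₁ = 2.87×10⁻⁵ T. Loop 2 (z = 0.1046 m): B₂ = 1.44×10⁻⁵ T.
The fields oppose: B = |B₁ − B₂| = 1.42×10⁻⁵ T.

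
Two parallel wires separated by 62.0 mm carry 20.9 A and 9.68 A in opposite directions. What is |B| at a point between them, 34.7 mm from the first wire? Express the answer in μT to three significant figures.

Each long wire gives B = μ₀I/(2πd). Distances are d₁ = 0.0347 m and d₂ = 0.0273 m.
B₁ = 1.20×10⁻⁴ T, B₂ = 7.09×10⁻⁵ T.
Between antiparallel currents both contributions point the same way, so they add. B = B₁ + B₂ = 1.20×10⁻⁴ + 7.09×10⁻⁵ = 1.91×10⁻⁴ T.

B ≈ 191 μT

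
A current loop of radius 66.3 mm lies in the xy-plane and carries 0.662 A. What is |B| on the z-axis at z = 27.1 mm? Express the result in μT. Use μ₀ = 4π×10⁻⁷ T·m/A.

On the axis of a circular loop, B = μ₀IR² / [2(R²+z²)^(3/2)].
R² + z² = (0.0663)² + (0.0271)² = 0.00513 m², and (R²+z²)^(3/2) = 3.67×10⁻⁴ m³.
B = (4π×10⁻⁷ × 0.662 × 0.004396) / (2 × 3.67×10⁻⁴) = 4.98×10⁻⁶ T.

B ≈ 4.98 μT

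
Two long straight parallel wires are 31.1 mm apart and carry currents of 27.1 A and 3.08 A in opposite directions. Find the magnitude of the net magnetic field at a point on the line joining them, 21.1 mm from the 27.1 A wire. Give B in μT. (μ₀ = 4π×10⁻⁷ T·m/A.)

Each long wire gives B = μ₀I/(2πd). Distances are d₁ = 0.0211 m and d₂ = 0.01 m.
B₁ = 2.57×10⁻⁴ T, B₂ = 6.16×10⁻⁵ T.
Between antiparallel currents both contributions point the same way, so they add. B = B₁ + B₂ = 2.57×10⁻⁴ + 6.16×10⁻⁵ = 3.18×10⁻⁴ T.

B ≈ 318 μT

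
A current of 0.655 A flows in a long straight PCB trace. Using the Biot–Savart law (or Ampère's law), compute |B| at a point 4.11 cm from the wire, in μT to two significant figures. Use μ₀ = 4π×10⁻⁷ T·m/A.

For an infinitely long straight wire, B = μ₀I/(2πd).
B = (4π×10⁻⁷ × 0.655) / (2π × 0.0411) = 3.19×10⁻⁶ T.

B ≈ 3.2 μT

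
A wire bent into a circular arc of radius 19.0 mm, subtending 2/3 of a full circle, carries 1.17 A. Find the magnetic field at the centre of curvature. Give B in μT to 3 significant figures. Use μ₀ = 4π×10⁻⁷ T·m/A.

The Biot–Savart field of a circular arc at its centre is B = μ₀Iφ/(4πR), with φ = 4.189 rad.
B = (4π×10⁻⁷ × 1.17 × 4.189) / (4π × 0.019) = 2.58×10⁻⁵ T.

B ≈ 25.8 μT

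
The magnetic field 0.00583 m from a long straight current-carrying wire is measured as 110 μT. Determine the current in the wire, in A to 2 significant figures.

I ≈ 3.2 A

For a long straight wire B = μ₀I/(2πd), so I = 2πdB/μ₀.
I = 2π × 0.00583 × 1.10×10⁻⁴ / (4π×10⁻⁷) = 3.21 A.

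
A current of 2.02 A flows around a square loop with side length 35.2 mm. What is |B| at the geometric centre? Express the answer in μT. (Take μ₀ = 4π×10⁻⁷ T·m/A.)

Each side is a finite straight segment at perpendicular distance d = a/(2 tan(π/4)) = 0.0176 m from the centre, with end-angles ±π/4.
One side contributes B₁ = (μ₀I/4πd)·2 sin(π/4) = 1.62×10⁻⁵ T.
All 4 sides add in the same direction: B = 4 × 1.62×10⁻⁵ = 6.49×10⁻⁵ T.

B ≈ 64.9 μT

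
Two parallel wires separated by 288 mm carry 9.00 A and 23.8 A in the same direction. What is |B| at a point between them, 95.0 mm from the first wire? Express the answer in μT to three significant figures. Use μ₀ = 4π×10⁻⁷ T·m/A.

Each long wire gives B = μ₀I/(2πd). Distances are d₁ = 0.095 m and d₂ = 0.193 m.
B₁ = 1.89×10⁻⁵ T, B₂ = 2.47×10⁻⁵ T.
Between parallel currents the two contributions point in opposite directions, so they subtract. B = |B₁ − B₂| = |1.89×10⁻⁵ − 2.47×10⁻⁵| = 5.72×10⁻⁶ T.

B ≈ 5.72 μT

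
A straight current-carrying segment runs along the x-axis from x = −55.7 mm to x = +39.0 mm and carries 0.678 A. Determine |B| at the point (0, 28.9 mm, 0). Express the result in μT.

B ≈ 3.97 μT

For a finite straight segment, B = (μ₀I/4πd)(sinθ₁ + sinθ₂), where θ₁, θ₂ are the angles from the perpendicular to each end.
The perpendicular distance is d = 0.0289 m; the end-offsets along the wire are a = 0.0557 m and b = 0.039 m.
sinθ₁ = 0.0557/√(0.0557²+0.0289²) = 0.8876; sinθ₂ = 0.039/√(0.039²+0.0289²) = 0.8034.
B = (4π×10⁻⁷ × 0.678) / (4π × 0.0289) × (0.8876 + 0.8034) = 3.97×10⁻⁶ T.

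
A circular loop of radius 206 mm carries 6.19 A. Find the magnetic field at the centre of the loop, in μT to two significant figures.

B ≈ 19 μT

At the centre of a circular loop the Biot–Savart law gives B = μ₀I/(2R).
B = (4π×10⁻⁷ × 6.19) / (2 × 0.206) = 1.89×10⁻⁵ T.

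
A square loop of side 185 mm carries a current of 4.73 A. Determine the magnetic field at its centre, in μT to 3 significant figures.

Each side is a finite straight segment at perpendicular distance d = a/(2 tan(π/4)) = 0.0925 m from the centre, with end-angles ±π/4.
One side contributes B₁ = (μ₀I/4πd)·2 sin(π/4) = 7.23×10⁻⁶ T.
All 4 sides add in the same direction: B = 4 × 7.23×10⁻⁶ = 2.89×10⁻⁵ T.

B ≈ 28.9 μT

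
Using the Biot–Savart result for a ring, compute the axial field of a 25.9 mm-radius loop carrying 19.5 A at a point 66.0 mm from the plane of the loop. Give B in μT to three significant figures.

On the axis of a circular loop, B = μ₀IR² / [2(R²+z²)^(3/2)].
R² + z² = (0.0259)² + (0.066)² = 0.005027 m², and (R²+z²)^(3/2) = 3.56×10⁻⁴ m³.
B = (4π×10⁻⁷ × 19.5 × 0.0006708) / (2 × 3.56×10⁻⁴) = 2.31×10⁻⁵ T.

B ≈ 23.1 μT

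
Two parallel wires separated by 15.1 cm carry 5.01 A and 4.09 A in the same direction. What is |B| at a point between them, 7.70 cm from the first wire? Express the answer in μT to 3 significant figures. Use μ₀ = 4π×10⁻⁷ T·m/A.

Each long wire gives B = μ₀I/(2πd). Distances are d₁ = 0.077 m and d₂ = 0.074 m.
B₁ = 1.30×10⁻⁵ T, B₂ = 1.11×10⁻⁵ T.
Between parallel currents the two contributions point in opposite directions, so they subtract. B = |B₁ − B₂| = |1.30×10⁻⁵ − 1.11×10⁻⁵| = 1.96×10⁻⁶ T.

B ≈ 1.96 μT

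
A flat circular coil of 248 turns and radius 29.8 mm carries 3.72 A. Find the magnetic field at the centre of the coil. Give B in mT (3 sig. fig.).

B ≈ 19.5 mT

For an N-turn flat coil, B = Nμ₀I/(2R) with R = 0.0298 m.
B = 248 × 7.84×10⁻⁵ T = 1.95×10⁻² T.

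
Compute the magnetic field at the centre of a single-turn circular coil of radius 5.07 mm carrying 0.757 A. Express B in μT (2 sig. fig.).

B ≈ 94 μT

At the centre of a circular loop the Biot–Savart law gives B = μ₀I/(2R).
B = (4π×10⁻⁷ × 0.757) / (2 × 0.00507) = 9.38×10⁻⁵ T.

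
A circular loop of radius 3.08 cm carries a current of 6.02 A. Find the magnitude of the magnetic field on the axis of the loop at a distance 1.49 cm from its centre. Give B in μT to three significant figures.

B ≈ 89.6 μT

On the axis of a circular loop, B = μ₀IR² / [2(R²+z²)^(3/2)].
R² + z² = (0.0308)² + (0.0149)² = 0.001171 m², and (R²+z²)^(3/2) = 4.01×10⁻⁵ m³.
B = (4π×10⁻⁷ × 6.02 × 0.0009486) / (2 × 4.01×10⁻⁵) = 8.96×10⁻⁵ T.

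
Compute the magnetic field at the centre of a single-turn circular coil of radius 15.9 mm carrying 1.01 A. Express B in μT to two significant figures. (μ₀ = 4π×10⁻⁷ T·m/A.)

B ≈ 40 μT

At the centre of a circular loop the Biot–Savart law gives B = μ₀I/(2R).
B = (4π×10⁻⁷ × 1.01) / (2 × 0.0159) = 3.99×10⁻⁵ T.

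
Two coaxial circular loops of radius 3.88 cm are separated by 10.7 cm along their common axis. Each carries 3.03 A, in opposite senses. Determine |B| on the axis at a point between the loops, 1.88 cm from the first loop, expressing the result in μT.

Each loop contributes B = μ₀IR²/[2(R²+z²)^(3/2)] on the axis, with z measured from that loop.
Loop 1 (z = 0.0188 m): B₁ = 3.58×10⁻⁵ T. Loop 2 (z = 0.0882 m): B₂ = 3.20×10⁻⁶ T.
The fields oppose: B = |B₁ − B₂| = 3.26×10⁻⁵ T.

B ≈ 32.6 μT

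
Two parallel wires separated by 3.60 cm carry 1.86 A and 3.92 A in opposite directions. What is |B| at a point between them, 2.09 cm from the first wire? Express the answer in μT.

Each long wire gives B = μ₀I/(2πd). Distances are d₁ = 0.0209 m and d₂ = 0.0151 m.
B₁ = 1.78×10⁻⁵ T, B₂ = 5.19×10⁻⁵ T.
Between antiparallel currents both contributions point the same way, so they add. B = B₁ + B₂ = 1.78×10⁻⁵ + 5.19×10⁻⁵ = 6.97×10⁻⁵ T.

B ≈ 69.7 μT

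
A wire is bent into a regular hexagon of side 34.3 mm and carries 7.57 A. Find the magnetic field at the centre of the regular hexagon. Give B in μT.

Each side is a finite straight segment at perpendicular distance d = a/(2 tan(π/6)) = 0.0297 m from the centre, with end-angles ±π/6.
One side contributes B₁ = (μ₀I/4πd)·2 sin(π/6) = 2.55×10⁻⁵ T.
All 6 sides add in the same direction: B = 6 × 2.55×10⁻⁵ = 1.53×10⁻⁴ T.

B ≈ 153 μT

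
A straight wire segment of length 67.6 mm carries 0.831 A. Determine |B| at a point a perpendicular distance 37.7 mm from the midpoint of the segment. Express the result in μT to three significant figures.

For a finite straight segment, B = (μ₀I/4πd)(sinθ₁ + sinθ₂), where θ₁, θ₂ are the angles from the perpendicular to each end.
The perpendicular from the point meets the wire at its midpoint, so each end is L/2 = 0.0338 m away along the wire.
sinθ₁ = 0.0338/√(0.0338²+0.0377²) = 0.6675; sinθ₂ = 0.0338/√(0.0338²+0.0377²) = 0.6675.
B = (4π×10⁻⁷ × 0.831) / (4π × 0.0377) × (0.6675 + 0.6675) = 2.94×10⁻⁶ T.

B ≈ 2.94 μT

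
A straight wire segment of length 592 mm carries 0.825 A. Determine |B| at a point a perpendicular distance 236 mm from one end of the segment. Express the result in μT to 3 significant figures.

For a finite straight segment, B = (μ₀I/4πd)(sinθ₁ + sinθ₂), where θ₁, θ₂ are the angles from the perpendicular to each end.
The perpendicular foot is at one end, so the two end-offsets along the wire are 0 and L = 0.592 m.
sinθ₁ = 0/√(0²+0.236²) = 0.0000; sinθ₂ = 0.592/√(0.592²+0.236²) = 0.9289.
B = (4π×10⁻⁷ × 0.825) / (4π × 0.236) × (0.0000 + 0.9289) = 3.25×10⁻⁷ T.

B ≈ 0.325 μT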